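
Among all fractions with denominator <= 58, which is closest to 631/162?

Expand x = 631/162 as a continued fraction with the Euclidean algorithm:
  631 = 3*162 + 145, so a_0 = 3.
  162 = 1*145 + 17, so a_1 = 1.
  145 = 8*17 + 9, so a_2 = 8.
  17 = 1*9 + 8, so a_3 = 1.
  9 = 1*8 + 1, so a_4 = 1.
  8 = 8*1 + 0, so a_5 = 8.
so x = [3; 1, 8, 1, 1, 8].
Convergents (p_i = a_i*p_{i-1} + p_{i-2}, q_i = a_i*q_{i-1} + q_{i-2} with p_{-2}=0, p_{-1}=1, q_{-2}=1, q_{-1}=0), until the denominator exceeds 58:
  i=0: a_0=3, p_0 = 3*1 + 0 = 3, q_0 = 3*0 + 1 = 1.
  i=1: a_1=1, p_1 = 1*3 + 1 = 4, q_1 = 1*1 + 0 = 1.
  i=2: a_2=8, p_2 = 8*4 + 3 = 35, q_2 = 8*1 + 1 = 9.
  i=3: a_3=1, p_3 = 1*35 + 4 = 39, q_3 = 1*9 + 1 = 10.
  i=4: a_4=1, p_4 = 1*39 + 35 = 74, q_4 = 1*10 + 9 = 19.
  i=5: a_5=8, p_5 = 8*74 + 39 = 631, q_5 = 8*19 + 10 = 162.
q_5 = 162 > 58, so the last convergent with denominator <= 58 is p_4/q_4 = 74/19.
The closest fraction with denominator <= 58 is either p_4/q_4 or the intermediate fraction (k*p_4 + p_3)/(k*q_4 + q_3) with the largest k >= 1 whose denominator stays <= 58; these approach x as k grows, and every other convergent or intermediate fraction in range is farther away.
Largest k: floor((58 - q_3)/q_4) = floor((58 - 10)/19) = 2.
That gives (2*74 + 39)/(2*19 + 10) = 187/48.
Compare the errors: |x - 74/19| = |631*19 - 74*162|/(162*19) = 1/3078, and |x - 187/48| = |631*48 - 187*162|/(162*48) = 6/7776.
Cross-multiplying, 1*7776 = 7776 < 18468 = 6*3078, so 1/3078 is smaller: the convergent 74/19 is closer to x than 187/48.

74/19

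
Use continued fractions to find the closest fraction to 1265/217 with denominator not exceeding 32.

169/29

Expand x = 1265/217 as a continued fraction with the Euclidean algorithm:
  1265 = 5*217 + 180, so a_0 = 5.
  217 = 1*180 + 37, so a_1 = 1.
  180 = 4*37 + 32, so a_2 = 4.
  37 = 1*32 + 5, so a_3 = 1.
  32 = 6*5 + 2, so a_4 = 6.
  5 = 2*2 + 1, so a_5 = 2.
  2 = 2*1 + 0, so a_6 = 2.
so x = [5; 1, 4, 1, 6, 2, 2].
Convergents (p_i = a_i*p_{i-1} + p_{i-2}, q_i = a_i*q_{i-1} + q_{i-2} with p_{-2}=0, p_{-1}=1, q_{-2}=1, q_{-1}=0), until the denominator exceeds 32:
  i=0: a_0=5, p_0 = 5*1 + 0 = 5, q_0 = 5*0 + 1 = 1.
  i=1: a_1=1, p_1 = 1*5 + 1 = 6, q_1 = 1*1 + 0 = 1.
  i=2: a_2=4, p_2 = 4*6 + 5 = 29, q_2 = 4*1 + 1 = 5.
  i=3: a_3=1, p_3 = 1*29 + 6 = 35, q_3 = 1*5 + 1 = 6.
  i=4: a_4=6, p_4 = 6*35 + 29 = 239, q_4 = 6*6 + 5 = 41.
q_4 = 41 > 32, so the last convergent with denominator <= 32 is p_3/q_3 = 35/6.
The closest fraction with denominator <= 32 is either p_3/q_3 or the intermediate fraction (k*p_3 + p_2)/(k*q_3 + q_2) with the largest k >= 1 whose denominator stays <= 32; these approach x as k grows, and every other convergent or intermediate fraction in range is farther away.
Largest k: floor((32 - q_2)/q_3) = floor((32 - 5)/6) = 4.
That gives (4*35 + 29)/(4*6 + 5) = 169/29.
Compare the errors: |x - 35/6| = |1265*6 - 35*217|/(217*6) = 5/1302, and |x - 169/29| = |1265*29 - 169*217|/(217*29) = 12/6293.
Cross-multiplying, 12*1302 = 15624 < 31465 = 5*6293, so 12/6293 is smaller: the intermediate fraction 169/29 is closer to x than 35/6.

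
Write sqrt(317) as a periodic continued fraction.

[17; (1, 4, 8, 1, 2, 2, 1, 8, 4, 1, 34)]

Write x_i = (sqrt(317) + m_i)/d_i with (m_0, d_0) = (0, 1). a_0 = floor(sqrt(317)) = 17, since 17^2 = 289 <= 317 < 324 = 18^2.
Iterate m_{i+1} = d_i*a_i - m_i, d_{i+1} = (317 - m_{i+1}^2)/d_i, a_{i+1} = floor((a_0 + m_{i+1})/d_{i+1}):
  m_1 = 1*17 - 0 = 17, d_1 = (317 - 17^2)/1 = 28/1 = 28, a_1 = floor((17 + 17)/28) = 1.
  m_2 = 28*1 - 17 = 11, d_2 = (317 - 11^2)/28 = 196/28 = 7, a_2 = floor((17 + 11)/7) = 4.
  m_3 = 7*4 - 11 = 17, d_3 = (317 - 17^2)/7 = 28/7 = 4, a_3 = floor((17 + 17)/4) = 8.
  m_4 = 4*8 - 17 = 15, d_4 = (317 - 15^2)/4 = 92/4 = 23, a_4 = floor((17 + 15)/23) = 1.
  m_5 = 23*1 - 15 = 8, d_5 = (317 - 8^2)/23 = 253/23 = 11, a_5 = floor((17 + 8)/11) = 2.
  m_6 = 11*2 - 8 = 14, d_6 = (317 - 14^2)/11 = 121/11 = 11, a_6 = floor((17 + 14)/11) = 2.
  m_7 = 11*2 - 14 = 8, d_7 = (317 - 8^2)/11 = 253/11 = 23, a_7 = floor((17 + 8)/23) = 1.
  m_8 = 23*1 - 8 = 15, d_8 = (317 - 15^2)/23 = 92/23 = 4, a_8 = floor((17 + 15)/4) = 8.
  m_9 = 4*8 - 15 = 17, d_9 = (317 - 17^2)/4 = 28/4 = 7, a_9 = floor((17 + 17)/7) = 4.
  m_10 = 7*4 - 17 = 11, d_10 = (317 - 11^2)/7 = 196/7 = 28, a_10 = floor((17 + 11)/28) = 1.
  m_11 = 28*1 - 11 = 17, d_11 = (317 - 17^2)/28 = 28/28 = 1, a_11 = floor((17 + 17)/1) = 34.
  m_12 = 1*34 - 17 = 17, d_12 = (317 - 17^2)/1 = 28/1 = 28: (m_12, d_12) = (m_1, d_1) = (17, 28), so from here the quotients repeat a_1, ..., a_11; the period length is 11.
Hence the expansion of sqrt(317) is a_0 = 17 followed by the repeating block 1, 4, 8, 1, 2, 2, 1, 8, 4, 1, 34 (period 11).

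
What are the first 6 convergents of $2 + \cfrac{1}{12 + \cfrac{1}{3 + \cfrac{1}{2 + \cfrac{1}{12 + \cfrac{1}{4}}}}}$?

Using the convergent recurrence p_i = a_i*p_{i-1} + p_{i-2}, q_i = a_i*q_{i-1} + q_{i-2} with p_{-2}=0, p_{-1}=1, q_{-2}=1, q_{-1}=0:
  i=0: a_0=2, p_0 = 2*1 + 0 = 2, q_0 = 2*0 + 1 = 1.
  i=1: a_1=12, p_1 = 12*2 + 1 = 25, q_1 = 12*1 + 0 = 12.
  i=2: a_2=3, p_2 = 3*25 + 2 = 77, q_2 = 3*12 + 1 = 37.
  i=3: a_3=2, p_3 = 2*77 + 25 = 179, q_3 = 2*37 + 12 = 86.
  i=4: a_4=12, p_4 = 12*179 + 77 = 2225, q_4 = 12*86 + 37 = 1069.
  i=5: a_5=4, p_5 = 4*2225 + 179 = 9079, q_5 = 4*1069 + 86 = 4362.

2/1, 25/12, 77/37, 179/86, 2225/1069, 9079/4362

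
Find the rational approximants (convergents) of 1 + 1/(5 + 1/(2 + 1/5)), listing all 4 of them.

Using the convergent recurrence p_i = a_i*p_{i-1} + p_{i-2}, q_i = a_i*q_{i-1} + q_{i-2} with p_{-2}=0, p_{-1}=1, q_{-2}=1, q_{-1}=0:
  i=0: a_0=1, p_0 = 1*1 + 0 = 1, q_0 = 1*0 + 1 = 1.
  i=1: a_1=5, p_1 = 5*1 + 1 = 6, q_1 = 5*1 + 0 = 5.
  i=2: a_2=2, p_2 = 2*6 + 1 = 13, q_2 = 2*5 + 1 = 11.
  i=3: a_3=5, p_3 = 5*13 + 6 = 71, q_3 = 5*11 + 5 = 60.

1/1, 6/5, 13/11, 71/60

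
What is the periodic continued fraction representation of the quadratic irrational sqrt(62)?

[7; (1, 6, 1, 14)]

Write x_i = (sqrt(62) + m_i)/d_i with (m_0, d_0) = (0, 1). a_0 = floor(sqrt(62)) = 7, since 7^2 = 49 <= 62 < 64 = 8^2.
Iterate m_{i+1} = d_i*a_i - m_i, d_{i+1} = (62 - m_{i+1}^2)/d_i, a_{i+1} = floor((a_0 + m_{i+1})/d_{i+1}):
  m_1 = 1*7 - 0 = 7, d_1 = (62 - 7^2)/1 = 13/1 = 13, a_1 = floor((7 + 7)/13) = 1.
  m_2 = 13*1 - 7 = 6, d_2 = (62 - 6^2)/13 = 26/13 = 2, a_2 = floor((7 + 6)/2) = 6.
  m_3 = 2*6 - 6 = 6, d_3 = (62 - 6^2)/2 = 26/2 = 13, a_3 = floor((7 + 6)/13) = 1.
  m_4 = 13*1 - 6 = 7, d_4 = (62 - 7^2)/13 = 13/13 = 1, a_4 = floor((7 + 7)/1) = 14.
  m_5 = 1*14 - 7 = 7, d_5 = (62 - 7^2)/1 = 13/1 = 13: (m_5, d_5) = (m_1, d_1) = (7, 13), so from here the quotients repeat a_1, ..., a_4; the period length is 4.
Hence the expansion of sqrt(62) is a_0 = 7 followed by the repeating block 1, 6, 1, 14 (period 4).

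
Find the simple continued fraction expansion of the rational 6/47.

[0; 7, 1, 5]

Run the Euclidean algorithm on 6 and 47; the successive quotients are the partial quotients a_0, a_1, ... (each step inverts the fractional part left over by the previous one):
  6 = 0*47 + 6, so a_0 = 0.
  47 = 7*6 + 5, so a_1 = 7.
  6 = 1*5 + 1, so a_2 = 1.
  5 = 5*1 + 0, so a_3 = 5.
The remainder reaches 0 after 4 divisions, so the expansion has 4 partial quotients, read off in order.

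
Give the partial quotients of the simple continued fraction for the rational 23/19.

Run the Euclidean algorithm on 23 and 19; the successive quotients are the partial quotients a_0, a_1, ... (each step inverts the fractional part left over by the previous one):
  23 = 1*19 + 4, so a_0 = 1.
  19 = 4*4 + 3, so a_1 = 4.
  4 = 1*3 + 1, so a_2 = 1.
  3 = 3*1 + 0, so a_3 = 3.
The remainder reaches 0 after 4 divisions, so the expansion has 4 partial quotients, read off in order.

[1; 4, 1, 3]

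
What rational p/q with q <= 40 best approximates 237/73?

120/37

Expand x = 237/73 as a continued fraction with the Euclidean algorithm:
  237 = 3*73 + 18, so a_0 = 3.
  73 = 4*18 + 1, so a_1 = 4.
  18 = 18*1 + 0, so a_2 = 18.
so x = [3; 4, 18].
Convergents (p_i = a_i*p_{i-1} + p_{i-2}, q_i = a_i*q_{i-1} + q_{i-2} with p_{-2}=0, p_{-1}=1, q_{-2}=1, q_{-1}=0), until the denominator exceeds 40:
  i=0: a_0=3, p_0 = 3*1 + 0 = 3, q_0 = 3*0 + 1 = 1.
  i=1: a_1=4, p_1 = 4*3 + 1 = 13, q_1 = 4*1 + 0 = 4.
  i=2: a_2=18, p_2 = 18*13 + 3 = 237, q_2 = 18*4 + 1 = 73.
q_2 = 73 > 40, so the last convergent with denominator <= 40 is p_1/q_1 = 13/4.
The closest fraction with denominator <= 40 is either p_1/q_1 or the intermediate fraction (k*p_1 + p_0)/(k*q_1 + q_0) with the largest k >= 1 whose denominator stays <= 40; these approach x as k grows, and every other convergent or intermediate fraction in range is farther away.
Largest k: floor((40 - q_0)/q_1) = floor((40 - 1)/4) = 9.
That gives (9*13 + 3)/(9*4 + 1) = 120/37.
Compare the errors: |x - 13/4| = |237*4 - 13*73|/(73*4) = 1/292, and |x - 120/37| = |237*37 - 120*73|/(73*37) = 9/2701.
Cross-multiplying, 9*292 = 2628 < 2701 = 1*2701, so 9/2701 is smaller: the intermediate fraction 120/37 is closer to x than 13/4.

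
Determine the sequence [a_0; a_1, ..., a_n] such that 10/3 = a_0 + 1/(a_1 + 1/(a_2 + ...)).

Run the Euclidean algorithm on 10 and 3; the successive quotients are the partial quotients a_0, a_1, ... (each step inverts the fractional part left over by the previous one):
  10 = 3*3 + 1, so a_0 = 3.
  3 = 3*1 + 0, so a_1 = 3.
The remainder reaches 0 after 2 divisions, so the expansion has 2 partial quotients, read off in order.

[3; 3]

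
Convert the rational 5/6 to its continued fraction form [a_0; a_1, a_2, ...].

Run the Euclidean algorithm on 5 and 6; the successive quotients are the partial quotients a_0, a_1, ... (each step inverts the fractional part left over by the previous one):
  5 = 0*6 + 5, so a_0 = 0.
  6 = 1*5 + 1, so a_1 = 1.
  5 = 5*1 + 0, so a_2 = 5.
The remainder reaches 0 after 3 divisions, so the expansion has 3 partial quotients, read off in order.

[0; 1, 5]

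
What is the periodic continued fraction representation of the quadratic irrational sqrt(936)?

Write x_i = (sqrt(936) + m_i)/d_i with (m_0, d_0) = (0, 1). a_0 = floor(sqrt(936)) = 30, since 30^2 = 900 <= 936 < 961 = 31^2.
Iterate m_{i+1} = d_i*a_i - m_i, d_{i+1} = (936 - m_{i+1}^2)/d_i, a_{i+1} = floor((a_0 + m_{i+1})/d_{i+1}):
  m_1 = 1*30 - 0 = 30, d_1 = (936 - 30^2)/1 = 36/1 = 36, a_1 = floor((30 + 30)/36) = 1.
  m_2 = 36*1 - 30 = 6, d_2 = (936 - 6^2)/36 = 900/36 = 25, a_2 = floor((30 + 6)/25) = 1.
  m_3 = 25*1 - 6 = 19, d_3 = (936 - 19^2)/25 = 575/25 = 23, a_3 = floor((30 + 19)/23) = 2.
  m_4 = 23*2 - 19 = 27, d_4 = (936 - 27^2)/23 = 207/23 = 9, a_4 = floor((30 + 27)/9) = 6.
  m_5 = 9*6 - 27 = 27, d_5 = (936 - 27^2)/9 = 207/9 = 23, a_5 = floor((30 + 27)/23) = 2.
  m_6 = 23*2 - 27 = 19, d_6 = (936 - 19^2)/23 = 575/23 = 25, a_6 = floor((30 + 19)/25) = 1.
  m_7 = 25*1 - 19 = 6, d_7 = (936 - 6^2)/25 = 900/25 = 36, a_7 = floor((30 + 6)/36) = 1.
  m_8 = 36*1 - 6 = 30, d_8 = (936 - 30^2)/36 = 36/36 = 1, a_8 = floor((30 + 30)/1) = 60.
  m_9 = 1*60 - 30 = 30, d_9 = (936 - 30^2)/1 = 36/1 = 36: (m_9, d_9) = (m_1, d_1) = (30, 36), so from here the quotients repeat a_1, ..., a_8; the period length is 8.
Hence the expansion of sqrt(936) is a_0 = 30 followed by the repeating block 1, 1, 2, 6, 2, 1, 1, 60 (period 8).

[30; (1, 1, 2, 6, 2, 1, 1, 60)]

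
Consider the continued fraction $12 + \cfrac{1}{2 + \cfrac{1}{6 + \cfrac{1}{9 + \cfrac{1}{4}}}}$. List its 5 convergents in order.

12/1, 25/2, 162/13, 1483/119, 6094/489

Using the convergent recurrence p_i = a_i*p_{i-1} + p_{i-2}, q_i = a_i*q_{i-1} + q_{i-2} with p_{-2}=0, p_{-1}=1, q_{-2}=1, q_{-1}=0:
  i=0: a_0=12, p_0 = 12*1 + 0 = 12, q_0 = 12*0 + 1 = 1.
  i=1: a_1=2, p_1 = 2*12 + 1 = 25, q_1 = 2*1 + 0 = 2.
  i=2: a_2=6, p_2 = 6*25 + 12 = 162, q_2 = 6*2 + 1 = 13.
  i=3: a_3=9, p_3 = 9*162 + 25 = 1483, q_3 = 9*13 + 2 = 119.
  i=4: a_4=4, p_4 = 4*1483 + 162 = 6094, q_4 = 4*119 + 13 = 489.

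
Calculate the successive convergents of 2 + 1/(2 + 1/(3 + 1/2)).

2/1, 5/2, 17/7, 39/16

Using the convergent recurrence p_i = a_i*p_{i-1} + p_{i-2}, q_i = a_i*q_{i-1} + q_{i-2} with p_{-2}=0, p_{-1}=1, q_{-2}=1, q_{-1}=0:
  i=0: a_0=2, p_0 = 2*1 + 0 = 2, q_0 = 2*0 + 1 = 1.
  i=1: a_1=2, p_1 = 2*2 + 1 = 5, q_1 = 2*1 + 0 = 2.
  i=2: a_2=3, p_2 = 3*5 + 2 = 17, q_2 = 3*2 + 1 = 7.
  i=3: a_3=2, p_3 = 2*17 + 5 = 39, q_3 = 2*7 + 2 = 16.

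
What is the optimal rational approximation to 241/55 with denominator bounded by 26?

Expand x = 241/55 as a continued fraction with the Euclidean algorithm:
  241 = 4*55 + 21, so a_0 = 4.
  55 = 2*21 + 13, so a_1 = 2.
  21 = 1*13 + 8, so a_2 = 1.
  13 = 1*8 + 5, so a_3 = 1.
  8 = 1*5 + 3, so a_4 = 1.
  5 = 1*3 + 2, so a_5 = 1.
  3 = 1*2 + 1, so a_6 = 1.
  2 = 2*1 + 0, so a_7 = 2.
so x = [4; 2, 1, 1, 1, 1, 1, 2].
Convergents (p_i = a_i*p_{i-1} + p_{i-2}, q_i = a_i*q_{i-1} + q_{i-2} with p_{-2}=0, p_{-1}=1, q_{-2}=1, q_{-1}=0), until the denominator exceeds 26:
  i=0: a_0=4, p_0 = 4*1 + 0 = 4, q_0 = 4*0 + 1 = 1.
  i=1: a_1=2, p_1 = 2*4 + 1 = 9, q_1 = 2*1 + 0 = 2.
  i=2: a_2=1, p_2 = 1*9 + 4 = 13, q_2 = 1*2 + 1 = 3.
  i=3: a_3=1, p_3 = 1*13 + 9 = 22, q_3 = 1*3 + 2 = 5.
  i=4: a_4=1, p_4 = 1*22 + 13 = 35, q_4 = 1*5 + 3 = 8.
  i=5: a_5=1, p_5 = 1*35 + 22 = 57, q_5 = 1*8 + 5 = 13.
  i=6: a_6=1, p_6 = 1*57 + 35 = 92, q_6 = 1*13 + 8 = 21.
  i=7: a_7=2, p_7 = 2*92 + 57 = 241, q_7 = 2*21 + 13 = 55.
q_7 = 55 > 26, so the last convergent with denominator <= 26 is p_6/q_6 = 92/21.
The closest fraction with denominator <= 26 is either p_6/q_6 or the intermediate fraction (k*p_6 + p_5)/(k*q_6 + q_5) with the largest k >= 1 whose denominator stays <= 26; these approach x as k grows, and every other convergent or intermediate fraction in range is farther away.
Largest k: floor((26 - q_5)/q_6) = floor((26 - 13)/21) = 0.
Since k = 0, no intermediate fraction beyond p_6/q_6 has denominator <= 26, so the convergent 92/21 is the closest (its error is |241*21 - 92*55|/(55*21) = 1/1155).

92/21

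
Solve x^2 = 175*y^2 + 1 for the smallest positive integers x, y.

First expand sqrt(175) as a continued fraction. With x_i = (sqrt(175) + m_i)/d_i and (m_0, d_0) = (0, 1): a_0 = floor(sqrt(175)) = 13, since 13^2 = 169 <= 175 < 196 = 14^2.
Iterate m_{i+1} = d_i*a_i - m_i, d_{i+1} = (175 - m_{i+1}^2)/d_i, a_{i+1} = floor((a_0 + m_{i+1})/d_{i+1}):
  m_1 = 1*13 - 0 = 13, d_1 = (175 - 13^2)/1 = 6/1 = 6, a_1 = floor((13 + 13)/6) = 4.
  m_2 = 6*4 - 13 = 11, d_2 = (175 - 11^2)/6 = 54/6 = 9, a_2 = floor((13 + 11)/9) = 2.
  m_3 = 9*2 - 11 = 7, d_3 = (175 - 7^2)/9 = 126/9 = 14, a_3 = floor((13 + 7)/14) = 1.
  m_4 = 14*1 - 7 = 7, d_4 = (175 - 7^2)/14 = 126/14 = 9, a_4 = floor((13 + 7)/9) = 2.
  m_5 = 9*2 - 7 = 11, d_5 = (175 - 11^2)/9 = 54/9 = 6, a_5 = floor((13 + 11)/6) = 4.
  m_6 = 6*4 - 11 = 13, d_6 = (175 - 13^2)/6 = 6/6 = 1, a_6 = floor((13 + 13)/1) = 26.
  m_7 = 1*26 - 13 = 13, d_7 = (175 - 13^2)/1 = 6/1 = 6: (m_7, d_7) = (m_1, d_1) = (13, 6), so from here the quotients repeat a_1, ..., a_6; the period length is 6.
So sqrt(175) = [13; (4, 2, 1, 2, 4, 26)] with period length k = 6.
k is even, so the fundamental solution of x^2 - 175y^2 = 1 is (p_{k-1}, q_{k-1}) = (p_5, q_5); compute convergents through index 5.
Convergents (p_i = a_i*p_{i-1} + p_{i-2}, q_i = a_i*q_{i-1} + q_{i-2} with p_{-2}=0, p_{-1}=1, q_{-2}=1, q_{-1}=0):
  i=0: a_0=13, p_0 = 13*1 + 0 = 13, q_0 = 13*0 + 1 = 1.
  i=1: a_1=4, p_1 = 4*13 + 1 = 53, q_1 = 4*1 + 0 = 4.
  i=2: a_2=2, p_2 = 2*53 + 13 = 119, q_2 = 2*4 + 1 = 9.
  i=3: a_3=1, p_3 = 1*119 + 53 = 172, q_3 = 1*9 + 4 = 13.
  i=4: a_4=2, p_4 = 2*172 + 119 = 463, q_4 = 2*13 + 9 = 35.
  i=5: a_5=4, p_5 = 4*463 + 172 = 2024, q_5 = 4*35 + 13 = 153.
Check: 2024^2 - 175*153^2 = 4096576 - 4096575 = 1, so (x, y) = (2024, 153) solves the equation, and by the theorem it is the least positive solution.

(x, y) = (2024, 153)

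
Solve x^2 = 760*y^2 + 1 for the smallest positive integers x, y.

(x, y) = (52021, 1887)

First expand sqrt(760) as a continued fraction. With x_i = (sqrt(760) + m_i)/d_i and (m_0, d_0) = (0, 1): a_0 = floor(sqrt(760)) = 27, since 27^2 = 729 <= 760 < 784 = 28^2.
Iterate m_{i+1} = d_i*a_i - m_i, d_{i+1} = (760 - m_{i+1}^2)/d_i, a_{i+1} = floor((a_0 + m_{i+1})/d_{i+1}):
  m_1 = 1*27 - 0 = 27, d_1 = (760 - 27^2)/1 = 31/1 = 31, a_1 = floor((27 + 27)/31) = 1.
  m_2 = 31*1 - 27 = 4, d_2 = (760 - 4^2)/31 = 744/31 = 24, a_2 = floor((27 + 4)/24) = 1.
  m_3 = 24*1 - 4 = 20, d_3 = (760 - 20^2)/24 = 360/24 = 15, a_3 = floor((27 + 20)/15) = 3.
  m_4 = 15*3 - 20 = 25, d_4 = (760 - 25^2)/15 = 135/15 = 9, a_4 = floor((27 + 25)/9) = 5.
  m_5 = 9*5 - 25 = 20, d_5 = (760 - 20^2)/9 = 360/9 = 40, a_5 = floor((27 + 20)/40) = 1.
  m_6 = 40*1 - 20 = 20, d_6 = (760 - 20^2)/40 = 360/40 = 9, a_6 = floor((27 + 20)/9) = 5.
  m_7 = 9*5 - 20 = 25, d_7 = (760 - 25^2)/9 = 135/9 = 15, a_7 = floor((27 + 25)/15) = 3.
  m_8 = 15*3 - 25 = 20, d_8 = (760 - 20^2)/15 = 360/15 = 24, a_8 = floor((27 + 20)/24) = 1.
  m_9 = 24*1 - 20 = 4, d_9 = (760 - 4^2)/24 = 744/24 = 31, a_9 = floor((27 + 4)/31) = 1.
  m_10 = 31*1 - 4 = 27, d_10 = (760 - 27^2)/31 = 31/31 = 1, a_10 = floor((27 + 27)/1) = 54.
  m_11 = 1*54 - 27 = 27, d_11 = (760 - 27^2)/1 = 31/1 = 31: (m_11, d_11) = (m_1, d_1) = (27, 31), so from here the quotients repeat a_1, ..., a_10; the period length is 10.
So sqrt(760) = [27; (1, 1, 3, 5, 1, 5, 3, 1, 1, 54)] with period length k = 10.
k is even, so the fundamental solution of x^2 - 760y^2 = 1 is (p_{k-1}, q_{k-1}) = (p_9, q_9); compute convergents through index 9.
Convergents (p_i = a_i*p_{i-1} + p_{i-2}, q_i = a_i*q_{i-1} + q_{i-2} with p_{-2}=0, p_{-1}=1, q_{-2}=1, q_{-1}=0):
  i=0: a_0=27, p_0 = 27*1 + 0 = 27, q_0 = 27*0 + 1 = 1.
  i=1: a_1=1, p_1 = 1*27 + 1 = 28, q_1 = 1*1 + 0 = 1.
  i=2: a_2=1, p_2 = 1*28 + 27 = 55, q_2 = 1*1 + 1 = 2.
  i=3: a_3=3, p_3 = 3*55 + 28 = 193, q_3 = 3*2 + 1 = 7.
  i=4: a_4=5, p_4 = 5*193 + 55 = 1020, q_4 = 5*7 + 2 = 37.
  i=5: a_5=1, p_5 = 1*1020 + 193 = 1213, q_5 = 1*37 + 7 = 44.
  i=6: a_6=5, p_6 = 5*1213 + 1020 = 7085, q_6 = 5*44 + 37 = 257.
  i=7: a_7=3, p_7 = 3*7085 + 1213 = 22468, q_7 = 3*257 + 44 = 815.
  i=8: a_8=1, p_8 = 1*22468 + 7085 = 29553, q_8 = 1*815 + 257 = 1072.
  i=9: a_9=1, p_9 = 1*29553 + 22468 = 52021, q_9 = 1*1072 + 815 = 1887.
Check: 52021^2 - 760*1887^2 = 2706184441 - 2706184440 = 1, so (x, y) = (52021, 1887) solves the equation, and by the theorem it is the least positive solution.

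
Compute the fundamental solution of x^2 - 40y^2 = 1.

First expand sqrt(40) as a continued fraction. With x_i = (sqrt(40) + m_i)/d_i and (m_0, d_0) = (0, 1): a_0 = floor(sqrt(40)) = 6, since 6^2 = 36 <= 40 < 49 = 7^2.
Iterate m_{i+1} = d_i*a_i - m_i, d_{i+1} = (40 - m_{i+1}^2)/d_i, a_{i+1} = floor((a_0 + m_{i+1})/d_{i+1}):
  m_1 = 1*6 - 0 = 6, d_1 = (40 - 6^2)/1 = 4/1 = 4, a_1 = floor((6 + 6)/4) = 3.
  m_2 = 4*3 - 6 = 6, d_2 = (40 - 6^2)/4 = 4/4 = 1, a_2 = floor((6 + 6)/1) = 12.
  m_3 = 1*12 - 6 = 6, d_3 = (40 - 6^2)/1 = 4/1 = 4: (m_3, d_3) = (m_1, d_1) = (6, 4), so from here the quotients repeat a_1, a_2; the period length is 2.
So sqrt(40) = [6; (3, 12)] with period length k = 2.
k is even, so the fundamental solution of x^2 - 40y^2 = 1 is (p_{k-1}, q_{k-1}) = (p_1, q_1); compute convergents through index 1.
Convergents (p_i = a_i*p_{i-1} + p_{i-2}, q_i = a_i*q_{i-1} + q_{i-2} with p_{-2}=0, p_{-1}=1, q_{-2}=1, q_{-1}=0):
  i=0: a_0=6, p_0 = 6*1 + 0 = 6, q_0 = 6*0 + 1 = 1.
  i=1: a_1=3, p_1 = 3*6 + 1 = 19, q_1 = 3*1 + 0 = 3.
Check: 19^2 - 40*3^2 = 361 - 360 = 1, so (x, y) = (19, 3) solves the equation, and by the theorem it is the least positive solution.

(x, y) = (19, 3)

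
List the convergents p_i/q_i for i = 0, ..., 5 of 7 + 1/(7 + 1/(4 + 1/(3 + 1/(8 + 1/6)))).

7/1, 50/7, 207/29, 671/94, 5575/781, 34121/4780

Using the convergent recurrence p_i = a_i*p_{i-1} + p_{i-2}, q_i = a_i*q_{i-1} + q_{i-2} with p_{-2}=0, p_{-1}=1, q_{-2}=1, q_{-1}=0:
  i=0: a_0=7, p_0 = 7*1 + 0 = 7, q_0 = 7*0 + 1 = 1.
  i=1: a_1=7, p_1 = 7*7 + 1 = 50, q_1 = 7*1 + 0 = 7.
  i=2: a_2=4, p_2 = 4*50 + 7 = 207, q_2 = 4*7 + 1 = 29.
  i=3: a_3=3, p_3 = 3*207 + 50 = 671, q_3 = 3*29 + 7 = 94.
  i=4: a_4=8, p_4 = 8*671 + 207 = 5575, q_4 = 8*94 + 29 = 781.
  i=5: a_5=6, p_5 = 6*5575 + 671 = 34121, q_5 = 6*781 + 94 = 4780.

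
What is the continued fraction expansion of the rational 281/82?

Run the Euclidean algorithm on 281 and 82; the successive quotients are the partial quotients a_0, a_1, ... (each step inverts the fractional part left over by the previous one):
  281 = 3*82 + 35, so a_0 = 3.
  82 = 2*35 + 12, so a_1 = 2.
  35 = 2*12 + 11, so a_2 = 2.
  12 = 1*11 + 1, so a_3 = 1.
  11 = 11*1 + 0, so a_4 = 11.
The remainder reaches 0 after 5 divisions, so the expansion has 5 partial quotients, read off in order.

[3; 2, 2, 1, 11]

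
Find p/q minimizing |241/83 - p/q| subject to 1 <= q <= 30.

61/21

Expand x = 241/83 as a continued fraction with the Euclidean algorithm:
  241 = 2*83 + 75, so a_0 = 2.
  83 = 1*75 + 8, so a_1 = 1.
  75 = 9*8 + 3, so a_2 = 9.
  8 = 2*3 + 2, so a_3 = 2.
  3 = 1*2 + 1, so a_4 = 1.
  2 = 2*1 + 0, so a_5 = 2.
so x = [2; 1, 9, 2, 1, 2].
Convergents (p_i = a_i*p_{i-1} + p_{i-2}, q_i = a_i*q_{i-1} + q_{i-2} with p_{-2}=0, p_{-1}=1, q_{-2}=1, q_{-1}=0), until the denominator exceeds 30:
  i=0: a_0=2, p_0 = 2*1 + 0 = 2, q_0 = 2*0 + 1 = 1.
  i=1: a_1=1, p_1 = 1*2 + 1 = 3, q_1 = 1*1 + 0 = 1.
  i=2: a_2=9, p_2 = 9*3 + 2 = 29, q_2 = 9*1 + 1 = 10.
  i=3: a_3=2, p_3 = 2*29 + 3 = 61, q_3 = 2*10 + 1 = 21.
  i=4: a_4=1, p_4 = 1*61 + 29 = 90, q_4 = 1*21 + 10 = 31.
q_4 = 31 > 30, so the last convergent with denominator <= 30 is p_3/q_3 = 61/21.
The closest fraction with denominator <= 30 is either p_3/q_3 or the intermediate fraction (k*p_3 + p_2)/(k*q_3 + q_2) with the largest k >= 1 whose denominator stays <= 30; these approach x as k grows, and every other convergent or intermediate fraction in range is farther away.
Largest k: floor((30 - q_2)/q_3) = floor((30 - 10)/21) = 0.
Since k = 0, no intermediate fraction beyond p_3/q_3 has denominator <= 30, so the convergent 61/21 is the closest (its error is |241*21 - 61*83|/(83*21) = 2/1743).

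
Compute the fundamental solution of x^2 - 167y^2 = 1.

First expand sqrt(167) as a continued fraction. With x_i = (sqrt(167) + m_i)/d_i and (m_0, d_0) = (0, 1): a_0 = floor(sqrt(167)) = 12, since 12^2 = 144 <= 167 < 169 = 13^2.
Iterate m_{i+1} = d_i*a_i - m_i, d_{i+1} = (167 - m_{i+1}^2)/d_i, a_{i+1} = floor((a_0 + m_{i+1})/d_{i+1}):
  m_1 = 1*12 - 0 = 12, d_1 = (167 - 12^2)/1 = 23/1 = 23, a_1 = floor((12 + 12)/23) = 1.
  m_2 = 23*1 - 12 = 11, d_2 = (167 - 11^2)/23 = 46/23 = 2, a_2 = floor((12 + 11)/2) = 11.
  m_3 = 2*11 - 11 = 11, d_3 = (167 - 11^2)/2 = 46/2 = 23, a_3 = floor((12 + 11)/23) = 1.
  m_4 = 23*1 - 11 = 12, d_4 = (167 - 12^2)/23 = 23/23 = 1, a_4 = floor((12 + 12)/1) = 24.
  m_5 = 1*24 - 12 = 12, d_5 = (167 - 12^2)/1 = 23/1 = 23: (m_5, d_5) = (m_1, d_1) = (12, 23), so from here the quotients repeat a_1, ..., a_4; the period length is 4.
So sqrt(167) = [12; (1, 11, 1, 24)] with period length k = 4.
k is even, so the fundamental solution of x^2 - 167y^2 = 1 is (p_{k-1}, q_{k-1}) = (p_3, q_3); compute convergents through index 3.
Convergents (p_i = a_i*p_{i-1} + p_{i-2}, q_i = a_i*q_{i-1} + q_{i-2} with p_{-2}=0, p_{-1}=1, q_{-2}=1, q_{-1}=0):
  i=0: a_0=12, p_0 = 12*1 + 0 = 12, q_0 = 12*0 + 1 = 1.
  i=1: a_1=1, p_1 = 1*12 + 1 = 13, q_1 = 1*1 + 0 = 1.
  i=2: a_2=11, p_2 = 11*13 + 12 = 155, q_2 = 11*1 + 1 = 12.
  i=3: a_3=1, p_3 = 1*155 + 13 = 168, q_3 = 1*12 + 1 = 13.
Check: 168^2 - 167*13^2 = 28224 - 28223 = 1, so (x, y) = (168, 13) solves the equation, and by the theorem it is the least positive solution.

(x, y) = (168, 13)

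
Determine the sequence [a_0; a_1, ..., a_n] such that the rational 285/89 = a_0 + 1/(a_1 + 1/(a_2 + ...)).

Run the Euclidean algorithm on 285 and 89; the successive quotients are the partial quotients a_0, a_1, ... (each step inverts the fractional part left over by the previous one):
  285 = 3*89 + 18, so a_0 = 3.
  89 = 4*18 + 17, so a_1 = 4.
  18 = 1*17 + 1, so a_2 = 1.
  17 = 17*1 + 0, so a_3 = 17.
The remainder reaches 0 after 4 divisions, so the expansion has 4 partial quotients, read off in order.

[3; 4, 1, 17]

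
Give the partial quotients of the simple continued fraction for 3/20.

[0; 6, 1, 2]

Run the Euclidean algorithm on 3 and 20; the successive quotients are the partial quotients a_0, a_1, ... (each step inverts the fractional part left over by the previous one):
  3 = 0*20 + 3, so a_0 = 0.
  20 = 6*3 + 2, so a_1 = 6.
  3 = 1*2 + 1, so a_2 = 1.
  2 = 2*1 + 0, so a_3 = 2.
The remainder reaches 0 after 4 divisions, so the expansion has 4 partial quotients, read off in order.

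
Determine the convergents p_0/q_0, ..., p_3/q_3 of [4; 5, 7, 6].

4/1, 21/5, 151/36, 927/221

Using the convergent recurrence p_i = a_i*p_{i-1} + p_{i-2}, q_i = a_i*q_{i-1} + q_{i-2} with p_{-2}=0, p_{-1}=1, q_{-2}=1, q_{-1}=0:
  i=0: a_0=4, p_0 = 4*1 + 0 = 4, q_0 = 4*0 + 1 = 1.
  i=1: a_1=5, p_1 = 5*4 + 1 = 21, q_1 = 5*1 + 0 = 5.
  i=2: a_2=7, p_2 = 7*21 + 4 = 151, q_2 = 7*5 + 1 = 36.
  i=3: a_3=6, p_3 = 6*151 + 21 = 927, q_3 = 6*36 + 5 = 221.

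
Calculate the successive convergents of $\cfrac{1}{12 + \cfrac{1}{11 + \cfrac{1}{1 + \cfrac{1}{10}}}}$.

0/1, 1/12, 11/133, 12/145, 131/1583

Using the convergent recurrence p_i = a_i*p_{i-1} + p_{i-2}, q_i = a_i*q_{i-1} + q_{i-2} with p_{-2}=0, p_{-1}=1, q_{-2}=1, q_{-1}=0:
  i=0: a_0=0, p_0 = 0*1 + 0 = 0, q_0 = 0*0 + 1 = 1.
  i=1: a_1=12, p_1 = 12*0 + 1 = 1, q_1 = 12*1 + 0 = 12.
  i=2: a_2=11, p_2 = 11*1 + 0 = 11, q_2 = 11*12 + 1 = 133.
  i=3: a_3=1, p_3 = 1*11 + 1 = 12, q_3 = 1*133 + 12 = 145.
  i=4: a_4=10, p_4 = 10*12 + 11 = 131, q_4 = 10*145 + 133 = 1583.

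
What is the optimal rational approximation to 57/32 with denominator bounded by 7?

9/5

Expand x = 57/32 as a continued fraction with the Euclidean algorithm:
  57 = 1*32 + 25, so a_0 = 1.
  32 = 1*25 + 7, so a_1 = 1.
  25 = 3*7 + 4, so a_2 = 3.
  7 = 1*4 + 3, so a_3 = 1.
  4 = 1*3 + 1, so a_4 = 1.
  3 = 3*1 + 0, so a_5 = 3.
so x = [1; 1, 3, 1, 1, 3].
Convergents (p_i = a_i*p_{i-1} + p_{i-2}, q_i = a_i*q_{i-1} + q_{i-2} with p_{-2}=0, p_{-1}=1, q_{-2}=1, q_{-1}=0), until the denominator exceeds 7:
  i=0: a_0=1, p_0 = 1*1 + 0 = 1, q_0 = 1*0 + 1 = 1.
  i=1: a_1=1, p_1 = 1*1 + 1 = 2, q_1 = 1*1 + 0 = 1.
  i=2: a_2=3, p_2 = 3*2 + 1 = 7, q_2 = 3*1 + 1 = 4.
  i=3: a_3=1, p_3 = 1*7 + 2 = 9, q_3 = 1*4 + 1 = 5.
  i=4: a_4=1, p_4 = 1*9 + 7 = 16, q_4 = 1*5 + 4 = 9.
q_4 = 9 > 7, so the last convergent with denominator <= 7 is p_3/q_3 = 9/5.
The closest fraction with denominator <= 7 is either p_3/q_3 or the intermediate fraction (k*p_3 + p_2)/(k*q_3 + q_2) with the largest k >= 1 whose denominator stays <= 7; these approach x as k grows, and every other convergent or intermediate fraction in range is farther away.
Largest k: floor((7 - q_2)/q_3) = floor((7 - 4)/5) = 0.
Since k = 0, no intermediate fraction beyond p_3/q_3 has denominator <= 7, so the convergent 9/5 is the closest (its error is |57*5 - 9*32|/(32*5) = 3/160).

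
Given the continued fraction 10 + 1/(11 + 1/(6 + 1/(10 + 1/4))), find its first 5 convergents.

10/1, 111/11, 676/67, 6871/681, 28160/2791

Using the convergent recurrence p_i = a_i*p_{i-1} + p_{i-2}, q_i = a_i*q_{i-1} + q_{i-2} with p_{-2}=0, p_{-1}=1, q_{-2}=1, q_{-1}=0:
  i=0: a_0=10, p_0 = 10*1 + 0 = 10, q_0 = 10*0 + 1 = 1.
  i=1: a_1=11, p_1 = 11*10 + 1 = 111, q_1 = 11*1 + 0 = 11.
  i=2: a_2=6, p_2 = 6*111 + 10 = 676, q_2 = 6*11 + 1 = 67.
  i=3: a_3=10, p_3 = 10*676 + 111 = 6871, q_3 = 10*67 + 11 = 681.
  i=4: a_4=4, p_4 = 4*6871 + 676 = 28160, q_4 = 4*681 + 67 = 2791.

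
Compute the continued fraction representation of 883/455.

Run the Euclidean algorithm on 883 and 455; the successive quotients are the partial quotients a_0, a_1, ... (each step inverts the fractional part left over by the previous one):
  883 = 1*455 + 428, so a_0 = 1.
  455 = 1*428 + 27, so a_1 = 1.
  428 = 15*27 + 23, so a_2 = 15.
  27 = 1*23 + 4, so a_3 = 1.
  23 = 5*4 + 3, so a_4 = 5.
  4 = 1*3 + 1, so a_5 = 1.
  3 = 3*1 + 0, so a_6 = 3.
The remainder reaches 0 after 7 divisions, so the expansion has 7 partial quotients, read off in order.

[1; 1, 15, 1, 5, 1, 3]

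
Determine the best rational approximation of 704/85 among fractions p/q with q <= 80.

381/46

Expand x = 704/85 as a continued fraction with the Euclidean algorithm:
  704 = 8*85 + 24, so a_0 = 8.
  85 = 3*24 + 13, so a_1 = 3.
  24 = 1*13 + 11, so a_2 = 1.
  13 = 1*11 + 2, so a_3 = 1.
  11 = 5*2 + 1, so a_4 = 5.
  2 = 2*1 + 0, so a_5 = 2.
so x = [8; 3, 1, 1, 5, 2].
Convergents (p_i = a_i*p_{i-1} + p_{i-2}, q_i = a_i*q_{i-1} + q_{i-2} with p_{-2}=0, p_{-1}=1, q_{-2}=1, q_{-1}=0), until the denominator exceeds 80:
  i=0: a_0=8, p_0 = 8*1 + 0 = 8, q_0 = 8*0 + 1 = 1.
  i=1: a_1=3, p_1 = 3*8 + 1 = 25, q_1 = 3*1 + 0 = 3.
  i=2: a_2=1, p_2 = 1*25 + 8 = 33, q_2 = 1*3 + 1 = 4.
  i=3: a_3=1, p_3 = 1*33 + 25 = 58, q_3 = 1*4 + 3 = 7.
  i=4: a_4=5, p_4 = 5*58 + 33 = 323, q_4 = 5*7 + 4 = 39.
  i=5: a_5=2, p_5 = 2*323 + 58 = 704, q_5 = 2*39 + 7 = 85.
q_5 = 85 > 80, so the last convergent with denominator <= 80 is p_4/q_4 = 323/39.
The closest fraction with denominator <= 80 is either p_4/q_4 or the intermediate fraction (k*p_4 + p_3)/(k*q_4 + q_3) with the largest k >= 1 whose denominator stays <= 80; these approach x as k grows, and every other convergent or intermediate fraction in range is farther away.
Largest k: floor((80 - q_3)/q_4) = floor((80 - 7)/39) = 1.
That gives (1*323 + 58)/(1*39 + 7) = 381/46.
Compare the errors: |x - 323/39| = |704*39 - 323*85|/(85*39) = 1/3315, and |x - 381/46| = |704*46 - 381*85|/(85*46) = 1/3910.
Cross-multiplying, 1*3315 = 3315 < 3910 = 1*3910, so 1/3910 is smaller: the intermediate fraction 381/46 is closer to x than 323/39.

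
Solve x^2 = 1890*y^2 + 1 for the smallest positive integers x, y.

First expand sqrt(1890) as a continued fraction. With x_i = (sqrt(1890) + m_i)/d_i and (m_0, d_0) = (0, 1): a_0 = floor(sqrt(1890)) = 43, since 43^2 = 1849 <= 1890 < 1936 = 44^2.
Iterate m_{i+1} = d_i*a_i - m_i, d_{i+1} = (1890 - m_{i+1}^2)/d_i, a_{i+1} = floor((a_0 + m_{i+1})/d_{i+1}):
  m_1 = 1*43 - 0 = 43, d_1 = (1890 - 43^2)/1 = 41/1 = 41, a_1 = floor((43 + 43)/41) = 2.
  m_2 = 41*2 - 43 = 39, d_2 = (1890 - 39^2)/41 = 369/41 = 9, a_2 = floor((43 + 39)/9) = 9.
  m_3 = 9*9 - 39 = 42, d_3 = (1890 - 42^2)/9 = 126/9 = 14, a_3 = floor((43 + 42)/14) = 6.
  m_4 = 14*6 - 42 = 42, d_4 = (1890 - 42^2)/14 = 126/14 = 9, a_4 = floor((43 + 42)/9) = 9.
  m_5 = 9*9 - 42 = 39, d_5 = (1890 - 39^2)/9 = 369/9 = 41, a_5 = floor((43 + 39)/41) = 2.
  m_6 = 41*2 - 39 = 43, d_6 = (1890 - 43^2)/41 = 41/41 = 1, a_6 = floor((43 + 43)/1) = 86.
  m_7 = 1*86 - 43 = 43, d_7 = (1890 - 43^2)/1 = 41/1 = 41: (m_7, d_7) = (m_1, d_1) = (43, 41), so from here the quotients repeat a_1, ..., a_6; the period length is 6.
So sqrt(1890) = [43; (2, 9, 6, 9, 2, 86)] with period length k = 6.
k is even, so the fundamental solution of x^2 - 1890y^2 = 1 is (p_{k-1}, q_{k-1}) = (p_5, q_5); compute convergents through index 5.
Convergents (p_i = a_i*p_{i-1} + p_{i-2}, q_i = a_i*q_{i-1} + q_{i-2} with p_{-2}=0, p_{-1}=1, q_{-2}=1, q_{-1}=0):
  i=0: a_0=43, p_0 = 43*1 + 0 = 43, q_0 = 43*0 + 1 = 1.
  i=1: a_1=2, p_1 = 2*43 + 1 = 87, q_1 = 2*1 + 0 = 2.
  i=2: a_2=9, p_2 = 9*87 + 43 = 826, q_2 = 9*2 + 1 = 19.
  i=3: a_3=6, p_3 = 6*826 + 87 = 5043, q_3 = 6*19 + 2 = 116.
  i=4: a_4=9, p_4 = 9*5043 + 826 = 46213, q_4 = 9*116 + 19 = 1063.
  i=5: a_5=2, p_5 = 2*46213 + 5043 = 97469, q_5 = 2*1063 + 116 = 2242.
Check: 97469^2 - 1890*2242^2 = 9500205961 - 9500205960 = 1, so (x, y) = (97469, 2242) solves the equation, and by the theorem it is the least positive solution.

(x, y) = (97469, 2242)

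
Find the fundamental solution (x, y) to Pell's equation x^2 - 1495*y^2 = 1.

(x, y) = (116, 3)

First expand sqrt(1495) as a continued fraction. With x_i = (sqrt(1495) + m_i)/d_i and (m_0, d_0) = (0, 1): a_0 = floor(sqrt(1495)) = 38, since 38^2 = 1444 <= 1495 < 1521 = 39^2.
Iterate m_{i+1} = d_i*a_i - m_i, d_{i+1} = (1495 - m_{i+1}^2)/d_i, a_{i+1} = floor((a_0 + m_{i+1})/d_{i+1}):
  m_1 = 1*38 - 0 = 38, d_1 = (1495 - 38^2)/1 = 51/1 = 51, a_1 = floor((38 + 38)/51) = 1.
  m_2 = 51*1 - 38 = 13, d_2 = (1495 - 13^2)/51 = 1326/51 = 26, a_2 = floor((38 + 13)/26) = 1.
  m_3 = 26*1 - 13 = 13, d_3 = (1495 - 13^2)/26 = 1326/26 = 51, a_3 = floor((38 + 13)/51) = 1.
  m_4 = 51*1 - 13 = 38, d_4 = (1495 - 38^2)/51 = 51/51 = 1, a_4 = floor((38 + 38)/1) = 76.
  m_5 = 1*76 - 38 = 38, d_5 = (1495 - 38^2)/1 = 51/1 = 51: (m_5, d_5) = (m_1, d_1) = (38, 51), so from here the quotients repeat a_1, ..., a_4; the period length is 4.
So sqrt(1495) = [38; (1, 1, 1, 76)] with period length k = 4.
k is even, so the fundamental solution of x^2 - 1495y^2 = 1 is (p_{k-1}, q_{k-1}) = (p_3, q_3); compute convergents through index 3.
Convergents (p_i = a_i*p_{i-1} + p_{i-2}, q_i = a_i*q_{i-1} + q_{i-2} with p_{-2}=0, p_{-1}=1, q_{-2}=1, q_{-1}=0):
  i=0: a_0=38, p_0 = 38*1 + 0 = 38, q_0 = 38*0 + 1 = 1.
  i=1: a_1=1, p_1 = 1*38 + 1 = 39, q_1 = 1*1 + 0 = 1.
  i=2: a_2=1, p_2 = 1*39 + 38 = 77, q_2 = 1*1 + 1 = 2.
  i=3: a_3=1, p_3 = 1*77 + 39 = 116, q_3 = 1*2 + 1 = 3.
Check: 116^2 - 1495*3^2 = 13456 - 13455 = 1, so (x, y) = (116, 3) solves the equation, and by the theorem it is the least positive solution.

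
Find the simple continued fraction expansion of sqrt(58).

[7; (1, 1, 1, 1, 1, 1, 14)]

Write x_i = (sqrt(58) + m_i)/d_i with (m_0, d_0) = (0, 1). a_0 = floor(sqrt(58)) = 7, since 7^2 = 49 <= 58 < 64 = 8^2.
Iterate m_{i+1} = d_i*a_i - m_i, d_{i+1} = (58 - m_{i+1}^2)/d_i, a_{i+1} = floor((a_0 + m_{i+1})/d_{i+1}):
  m_1 = 1*7 - 0 = 7, d_1 = (58 - 7^2)/1 = 9/1 = 9, a_1 = floor((7 + 7)/9) = 1.
  m_2 = 9*1 - 7 = 2, d_2 = (58 - 2^2)/9 = 54/9 = 6, a_2 = floor((7 + 2)/6) = 1.
  m_3 = 6*1 - 2 = 4, d_3 = (58 - 4^2)/6 = 42/6 = 7, a_3 = floor((7 + 4)/7) = 1.
  m_4 = 7*1 - 4 = 3, d_4 = (58 - 3^2)/7 = 49/7 = 7, a_4 = floor((7 + 3)/7) = 1.
  m_5 = 7*1 - 3 = 4, d_5 = (58 - 4^2)/7 = 42/7 = 6, a_5 = floor((7 + 4)/6) = 1.
  m_6 = 6*1 - 4 = 2, d_6 = (58 - 2^2)/6 = 54/6 = 9, a_6 = floor((7 + 2)/9) = 1.
  m_7 = 9*1 - 2 = 7, d_7 = (58 - 7^2)/9 = 9/9 = 1, a_7 = floor((7 + 7)/1) = 14.
  m_8 = 1*14 - 7 = 7, d_8 = (58 - 7^2)/1 = 9/1 = 9: (m_8, d_8) = (m_1, d_1) = (7, 9), so from here the quotients repeat a_1, ..., a_7; the period length is 7.
Hence the expansion of sqrt(58) is a_0 = 7 followed by the repeating block 1, 1, 1, 1, 1, 1, 14 (period 7).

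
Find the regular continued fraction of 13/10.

[1; 3, 3]

Run the Euclidean algorithm on 13 and 10; the successive quotients are the partial quotients a_0, a_1, ... (each step inverts the fractional part left over by the previous one):
  13 = 1*10 + 3, so a_0 = 1.
  10 = 3*3 + 1, so a_1 = 3.
  3 = 3*1 + 0, so a_2 = 3.
The remainder reaches 0 after 3 divisions, so the expansion has 3 partial quotients, read off in order.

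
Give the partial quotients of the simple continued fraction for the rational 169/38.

Run the Euclidean algorithm on 169 and 38; the successive quotients are the partial quotients a_0, a_1, ... (each step inverts the fractional part left over by the previous one):
  169 = 4*38 + 17, so a_0 = 4.
  38 = 2*17 + 4, so a_1 = 2.
  17 = 4*4 + 1, so a_2 = 4.
  4 = 4*1 + 0, so a_3 = 4.
The remainder reaches 0 after 4 divisions, so the expansion has 4 partial quotients, read off in order.

[4; 2, 4, 4]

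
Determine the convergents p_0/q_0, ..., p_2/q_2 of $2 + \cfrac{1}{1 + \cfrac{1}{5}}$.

Using the convergent recurrence p_i = a_i*p_{i-1} + p_{i-2}, q_i = a_i*q_{i-1} + q_{i-2} with p_{-2}=0, p_{-1}=1, q_{-2}=1, q_{-1}=0:
  i=0: a_0=2, p_0 = 2*1 + 0 = 2, q_0 = 2*0 + 1 = 1.
  i=1: a_1=1, p_1 = 1*2 + 1 = 3, q_1 = 1*1 + 0 = 1.
  i=2: a_2=5, p_2 = 5*3 + 2 = 17, q_2 = 5*1 + 1 = 6.

2/1, 3/1, 17/6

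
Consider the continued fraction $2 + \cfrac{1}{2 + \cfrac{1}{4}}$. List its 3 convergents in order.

2/1, 5/2, 22/9

Using the convergent recurrence p_i = a_i*p_{i-1} + p_{i-2}, q_i = a_i*q_{i-1} + q_{i-2} with p_{-2}=0, p_{-1}=1, q_{-2}=1, q_{-1}=0:
  i=0: a_0=2, p_0 = 2*1 + 0 = 2, q_0 = 2*0 + 1 = 1.
  i=1: a_1=2, p_1 = 2*2 + 1 = 5, q_1 = 2*1 + 0 = 2.
  i=2: a_2=4, p_2 = 4*5 + 2 = 22, q_2 = 4*2 + 1 = 9.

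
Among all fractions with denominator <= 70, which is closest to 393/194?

79/39

Expand x = 393/194 as a continued fraction with the Euclidean algorithm:
  393 = 2*194 + 5, so a_0 = 2.
  194 = 38*5 + 4, so a_1 = 38.
  5 = 1*4 + 1, so a_2 = 1.
  4 = 4*1 + 0, so a_3 = 4.
so x = [2; 38, 1, 4].
Convergents (p_i = a_i*p_{i-1} + p_{i-2}, q_i = a_i*q_{i-1} + q_{i-2} with p_{-2}=0, p_{-1}=1, q_{-2}=1, q_{-1}=0), until the denominator exceeds 70:
  i=0: a_0=2, p_0 = 2*1 + 0 = 2, q_0 = 2*0 + 1 = 1.
  i=1: a_1=38, p_1 = 38*2 + 1 = 77, q_1 = 38*1 + 0 = 38.
  i=2: a_2=1, p_2 = 1*77 + 2 = 79, q_2 = 1*38 + 1 = 39.
  i=3: a_3=4, p_3 = 4*79 + 77 = 393, q_3 = 4*39 + 38 = 194.
q_3 = 194 > 70, so the last convergent with denominator <= 70 is p_2/q_2 = 79/39.
The closest fraction with denominator <= 70 is either p_2/q_2 or the intermediate fraction (k*p_2 + p_1)/(k*q_2 + q_1) with the largest k >= 1 whose denominator stays <= 70; these approach x as k grows, and every other convergent or intermediate fraction in range is farther away.
Largest k: floor((70 - q_1)/q_2) = floor((70 - 38)/39) = 0.
Since k = 0, no intermediate fraction beyond p_2/q_2 has denominator <= 70, so the convergent 79/39 is the closest (its error is |393*39 - 79*194|/(194*39) = 1/7566).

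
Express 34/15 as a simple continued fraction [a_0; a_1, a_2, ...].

Run the Euclidean algorithm on 34 and 15; the successive quotients are the partial quotients a_0, a_1, ... (each step inverts the fractional part left over by the previous one):
  34 = 2*15 + 4, so a_0 = 2.
  15 = 3*4 + 3, so a_1 = 3.
  4 = 1*3 + 1, so a_2 = 1.
  3 = 3*1 + 0, so a_3 = 3.
The remainder reaches 0 after 4 divisions, so the expansion has 4 partial quotients, read off in order.

[2; 3, 1, 3]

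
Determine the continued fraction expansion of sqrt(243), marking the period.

[15; (1, 1, 2, 3, 15, 3, 2, 1, 1, 30)]

Write x_i = (sqrt(243) + m_i)/d_i with (m_0, d_0) = (0, 1). a_0 = floor(sqrt(243)) = 15, since 15^2 = 225 <= 243 < 256 = 16^2.
Iterate m_{i+1} = d_i*a_i - m_i, d_{i+1} = (243 - m_{i+1}^2)/d_i, a_{i+1} = floor((a_0 + m_{i+1})/d_{i+1}):
  m_1 = 1*15 - 0 = 15, d_1 = (243 - 15^2)/1 = 18/1 = 18, a_1 = floor((15 + 15)/18) = 1.
  m_2 = 18*1 - 15 = 3, d_2 = (243 - 3^2)/18 = 234/18 = 13, a_2 = floor((15 + 3)/13) = 1.
  m_3 = 13*1 - 3 = 10, d_3 = (243 - 10^2)/13 = 143/13 = 11, a_3 = floor((15 + 10)/11) = 2.
  m_4 = 11*2 - 10 = 12, d_4 = (243 - 12^2)/11 = 99/11 = 9, a_4 = floor((15 + 12)/9) = 3.
  m_5 = 9*3 - 12 = 15, d_5 = (243 - 15^2)/9 = 18/9 = 2, a_5 = floor((15 + 15)/2) = 15.
  m_6 = 2*15 - 15 = 15, d_6 = (243 - 15^2)/2 = 18/2 = 9, a_6 = floor((15 + 15)/9) = 3.
  m_7 = 9*3 - 15 = 12, d_7 = (243 - 12^2)/9 = 99/9 = 11, a_7 = floor((15 + 12)/11) = 2.
  m_8 = 11*2 - 12 = 10, d_8 = (243 - 10^2)/11 = 143/11 = 13, a_8 = floor((15 + 10)/13) = 1.
  m_9 = 13*1 - 10 = 3, d_9 = (243 - 3^2)/13 = 234/13 = 18, a_9 = floor((15 + 3)/18) = 1.
  m_10 = 18*1 - 3 = 15, d_10 = (243 - 15^2)/18 = 18/18 = 1, a_10 = floor((15 + 15)/1) = 30.
  m_11 = 1*30 - 15 = 15, d_11 = (243 - 15^2)/1 = 18/1 = 18: (m_11, d_11) = (m_1, d_1) = (15, 18), so from here the quotients repeat a_1, ..., a_10; the period length is 10.
Hence the expansion of sqrt(243) is a_0 = 15 followed by the repeating block 1, 1, 2, 3, 15, 3, 2, 1, 1, 30 (period 10).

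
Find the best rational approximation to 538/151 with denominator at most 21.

57/16

Expand x = 538/151 as a continued fraction with the Euclidean algorithm:
  538 = 3*151 + 85, so a_0 = 3.
  151 = 1*85 + 66, so a_1 = 1.
  85 = 1*66 + 19, so a_2 = 1.
  66 = 3*19 + 9, so a_3 = 3.
  19 = 2*9 + 1, so a_4 = 2.
  9 = 9*1 + 0, so a_5 = 9.
so x = [3; 1, 1, 3, 2, 9].
Convergents (p_i = a_i*p_{i-1} + p_{i-2}, q_i = a_i*q_{i-1} + q_{i-2} with p_{-2}=0, p_{-1}=1, q_{-2}=1, q_{-1}=0), until the denominator exceeds 21:
  i=0: a_0=3, p_0 = 3*1 + 0 = 3, q_0 = 3*0 + 1 = 1.
  i=1: a_1=1, p_1 = 1*3 + 1 = 4, q_1 = 1*1 + 0 = 1.
  i=2: a_2=1, p_2 = 1*4 + 3 = 7, q_2 = 1*1 + 1 = 2.
  i=3: a_3=3, p_3 = 3*7 + 4 = 25, q_3 = 3*2 + 1 = 7.
  i=4: a_4=2, p_4 = 2*25 + 7 = 57, q_4 = 2*7 + 2 = 16.
  i=5: a_5=9, p_5 = 9*57 + 25 = 538, q_5 = 9*16 + 7 = 151.
q_5 = 151 > 21, so the last convergent with denominator <= 21 is p_4/q_4 = 57/16.
The closest fraction with denominator <= 21 is either p_4/q_4 or the intermediate fraction (k*p_4 + p_3)/(k*q_4 + q_3) with the largest k >= 1 whose denominator stays <= 21; these approach x as k grows, and every other convergent or intermediate fraction in range is farther away.
Largest k: floor((21 - q_3)/q_4) = floor((21 - 7)/16) = 0.
Since k = 0, no intermediate fraction beyond p_4/q_4 has denominator <= 21, so the convergent 57/16 is the closest (its error is |538*16 - 57*151|/(151*16) = 1/2416).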